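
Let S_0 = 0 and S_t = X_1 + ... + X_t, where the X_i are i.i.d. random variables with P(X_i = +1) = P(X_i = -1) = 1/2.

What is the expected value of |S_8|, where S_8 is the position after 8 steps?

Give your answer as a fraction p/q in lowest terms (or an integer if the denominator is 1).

S_8 takes values m ≡ 0 (mod 2) with |m| ≤ 8; P(S_8=m) = C(8,(8+m)/2)/2^8.
Total paths: 2^8 = 256
Distribution: P(S=-8)=1/256, P(S=-6)=8/256, P(S=-4)=28/256, P(S=-2)=56/256, P(S=0)=70/256, P(S=2)=56/256, P(S=4)=28/256, P(S=6)=8/256, P(S=8)=1/256
E[|S_8|] = Σ_m |m|·P(S_8=m) = 560/256 = 35/16

Answer: 35/16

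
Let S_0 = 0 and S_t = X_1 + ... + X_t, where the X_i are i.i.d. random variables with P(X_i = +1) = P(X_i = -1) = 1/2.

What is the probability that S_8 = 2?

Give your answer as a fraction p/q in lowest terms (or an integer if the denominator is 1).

To reach position 2 after 8 steps: need 5 steps of +1 and 3 of -1.
Favorable paths: C(8,5) = 56
Total paths: 2^8 = 256
P = 56/256 = 7/32

Answer: 7/32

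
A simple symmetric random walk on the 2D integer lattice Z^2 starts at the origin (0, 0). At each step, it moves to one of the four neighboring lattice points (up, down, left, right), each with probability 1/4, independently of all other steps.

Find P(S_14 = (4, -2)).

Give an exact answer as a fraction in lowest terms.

Let h be the number of horizontal steps (so 14-h are vertical). To end at (4,-2) need (h+4)/2 right-steps and ((14-h)-2)/2 up-steps.
Sum over h with 4 ≤ h ≤ 12, h ≡ 0 (mod 2), 14-h ≡ 0 (mod 2):
h=4: C(14,4)·C(4,4)·C(10,4) = 1001·1·210 = 210210
h=6: C(14,6)·C(6,5)·C(8,3) = 3003·6·56 = 1009008
h=8: C(14,8)·C(8,6)·C(6,2) = 3003·28·15 = 1261260
h=10: C(14,10)·C(10,7)·C(4,1) = 1001·120·4 = 480480
h=12: C(14,12)·C(12,8)·C(2,0) = 91·495·1 = 45045
Total favorable: 3006003
Total paths: 4^14 = 268435456
P = 3006003/268435456 = 3006003/268435456

Answer: 3006003/268435456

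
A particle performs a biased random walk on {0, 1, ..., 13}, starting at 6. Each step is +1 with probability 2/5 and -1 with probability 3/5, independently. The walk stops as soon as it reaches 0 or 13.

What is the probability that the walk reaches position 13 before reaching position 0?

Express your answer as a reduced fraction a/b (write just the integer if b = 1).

Answer: 85120/1586131

Derivation:
Biased walk: p = 2/5, q = 3/5, r = q/p = 3/2
Gambler's ruin: P(hit 13 before 0 | start at 6) = (1 - r^a)/(1 - r^N)
r^6 = 729/64; r^13 = 1594323/8192
P = (1 - 729/64) / (1 - 1594323/8192) = -665/64 / -1586131/8192 = 85120/1586131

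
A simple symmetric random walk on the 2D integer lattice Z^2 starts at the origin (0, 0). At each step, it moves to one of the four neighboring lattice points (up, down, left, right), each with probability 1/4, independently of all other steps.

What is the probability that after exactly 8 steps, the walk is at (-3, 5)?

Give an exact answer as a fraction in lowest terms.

Let h be the number of horizontal steps (so 8-h are vertical). To end at (-3,5) need (h-3)/2 right-steps and ((8-h)+5)/2 up-steps.
Sum over h with 3 ≤ h ≤ 3, h ≡ 1 (mod 2), 8-h ≡ 1 (mod 2):
h=3: C(8,3)·C(3,0)·C(5,5) = 56·1·1 = 56
Total favorable: 56
Total paths: 4^8 = 65536
P = 56/65536 = 7/8192

Answer: 7/8192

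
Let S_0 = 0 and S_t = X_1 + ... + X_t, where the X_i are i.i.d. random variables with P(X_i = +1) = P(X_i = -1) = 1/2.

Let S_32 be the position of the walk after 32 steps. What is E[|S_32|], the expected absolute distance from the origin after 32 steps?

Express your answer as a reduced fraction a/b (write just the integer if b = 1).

Answer: 300540195/67108864

Derivation:
S_32 takes values m ≡ 0 (mod 2) with |m| ≤ 32; P(S_32=m) = C(32,(32+m)/2)/2^32.
Total paths: 2^32 = 4294967296
Distribution: P(S=-32)=1/4294967296, P(S=-30)=32/4294967296, P(S=-28)=496/4294967296, P(S=-26)=4960/4294967296, P(S=-24)=35960/4294967296, P(S=-22)=201376/4294967296, P(S=-20)=906192/4294967296, P(S=-18)=3365856/4294967296, P(S=-16)=10518300/4294967296, P(S=-14)=28048800/4294967296, P(S=-12)=64512240/4294967296, P(S=-10)=129024480/4294967296, P(S=-8)=225792840/4294967296, P(S=-6)=347373600/4294967296, P(S=-4)=471435600/4294967296, P(S=-2)=565722720/4294967296, P(S=0)=601080390/4294967296, P(S=2)=565722720/4294967296, P(S=4)=471435600/4294967296, P(S=6)=347373600/4294967296, P(S=8)=225792840/4294967296, P(S=10)=129024480/4294967296, P(S=12)=64512240/4294967296, P(S=14)=28048800/4294967296, P(S=16)=10518300/4294967296, P(S=18)=3365856/4294967296, P(S=20)=906192/4294967296, P(S=22)=201376/4294967296, P(S=24)=35960/4294967296, P(S=26)=4960/4294967296, P(S=28)=496/4294967296, P(S=30)=32/4294967296, P(S=32)=1/4294967296
E[|S_32|] = Σ_m |m|·P(S_32=m) = 19234572480/4294967296 = 300540195/67108864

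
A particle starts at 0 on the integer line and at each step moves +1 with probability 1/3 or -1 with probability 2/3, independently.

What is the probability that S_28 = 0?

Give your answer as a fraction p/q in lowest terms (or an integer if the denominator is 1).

To be at 0 after 28 steps: need exactly 14 steps of +1 and 14 of -1.
Number of such sequences: C(28,14) = 40116600
Each has probability (1/3)^14 · (2/3)^14 = 16384/22876792454961
P = 40116600 · 16384/22876792454961 = 24343347200/847288609443

Answer: 24343347200/847288609443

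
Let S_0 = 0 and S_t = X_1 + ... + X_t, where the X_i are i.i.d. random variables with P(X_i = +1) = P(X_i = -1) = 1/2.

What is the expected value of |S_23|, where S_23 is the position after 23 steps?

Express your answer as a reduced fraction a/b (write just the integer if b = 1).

Answer: 2028117/524288

Derivation:
S_23 takes values m ≡ 1 (mod 2) with |m| ≤ 23; P(S_23=m) = C(23,(23+m)/2)/2^23.
Total paths: 2^23 = 8388608
Distribution: P(S=-23)=1/8388608, P(S=-21)=23/8388608, P(S=-19)=253/8388608, P(S=-17)=1771/8388608, P(S=-15)=8855/8388608, P(S=-13)=33649/8388608, P(S=-11)=100947/8388608, P(S=-9)=245157/8388608, P(S=-7)=490314/8388608, P(S=-5)=817190/8388608, P(S=-3)=1144066/8388608, P(S=-1)=1352078/8388608, P(S=1)=1352078/8388608, P(S=3)=1144066/8388608, P(S=5)=817190/8388608, P(S=7)=490314/8388608, P(S=9)=245157/8388608, P(S=11)=100947/8388608, P(S=13)=33649/8388608, P(S=15)=8855/8388608, P(S=17)=1771/8388608, P(S=19)=253/8388608, P(S=21)=23/8388608, P(S=23)=1/8388608
E[|S_23|] = Σ_m |m|·P(S_23=m) = 32449872/8388608 = 2028117/524288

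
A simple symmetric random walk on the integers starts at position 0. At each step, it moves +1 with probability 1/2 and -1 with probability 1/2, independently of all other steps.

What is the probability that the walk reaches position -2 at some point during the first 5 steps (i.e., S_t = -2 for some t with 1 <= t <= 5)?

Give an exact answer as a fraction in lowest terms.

Count via complement. Let g(t,s) = #length-t paths at position s with S_1..S_t all ≠ -2.
g(t,s) = g(t-1,s-1) + g(t-1,s+1) for s ≠ -2; g(t,-2) = 0.
t=0: g(0,0)=1
t=1: g(1,-1)=1 g(1,1)=1
t=2: g(2,0)=2 g(2,2)=1
t=3: g(3,-1)=2 g(3,1)=3 g(3,3)=1
t=4: g(4,0)=5 g(4,2)=4 g(4,4)=1
t=5: g(5,-1)=5 g(5,1)=9 g(5,3)=5 g(5,5)=1
Paths never hitting -2: Σ_s g(5,s) = 20
Paths hitting -2: 2^5 - 20 = 12
P = 12/32 = 3/8

Answer: 3/8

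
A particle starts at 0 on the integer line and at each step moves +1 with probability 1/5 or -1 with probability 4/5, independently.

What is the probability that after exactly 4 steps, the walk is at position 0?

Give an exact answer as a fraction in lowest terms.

To reach position 0 after 4 steps: need 2 steps of +1 and 2 steps of -1.
Number of such sequences: C(4,2) = 6
Each has probability (1/5)^2 · (4/5)^2 = 16/625
P = 6 · 16/625 = 96/625

Answer: 96/625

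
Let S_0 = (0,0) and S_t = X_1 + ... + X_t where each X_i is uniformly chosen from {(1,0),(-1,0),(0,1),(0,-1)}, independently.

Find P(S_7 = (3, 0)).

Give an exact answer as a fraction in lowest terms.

Answer: 441/16384

Derivation:
Let h be the number of horizontal steps (so 7-h are vertical). To end at (3,0) need (h+3)/2 right-steps and ((7-h)+0)/2 up-steps.
Sum over h with 3 ≤ h ≤ 7, h ≡ 1 (mod 2), 7-h ≡ 0 (mod 2):
h=3: C(7,3)·C(3,3)·C(4,2) = 35·1·6 = 210
h=5: C(7,5)·C(5,4)·C(2,1) = 21·5·2 = 210
h=7: C(7,7)·C(7,5)·C(0,0) = 1·21·1 = 21
Total favorable: 441
Total paths: 4^7 = 16384
P = 441/16384 = 441/16384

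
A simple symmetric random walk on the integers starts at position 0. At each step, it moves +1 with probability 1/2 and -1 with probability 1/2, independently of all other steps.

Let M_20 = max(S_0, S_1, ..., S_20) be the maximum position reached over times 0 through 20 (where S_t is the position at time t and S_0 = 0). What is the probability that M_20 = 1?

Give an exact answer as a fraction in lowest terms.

Answer: 20995/131072

Derivation:
Let M_20 = max(S_0,...,S_20). Use the reflection principle: for j ≥ 1, #{paths with M_20 ≥ j} = #{S_20 ≥ j} + #{S_20 ≥ j+1}.
By reflection, #{M_20 ≥ 1} = #{S_20 ≥ 1} + #{S_20 ≥ 2} = 431910 + 431910 = 863820.
#{M_20 ≥ 2} = #{S_20 ≥ 2} + #{S_20 ≥ 3} = 431910 + 263950 = 695860.
#{M_20 = 1} = 863820 - 695860 = 167960.
P(M_20 = 1) = 167960/1048576 = 20995/131072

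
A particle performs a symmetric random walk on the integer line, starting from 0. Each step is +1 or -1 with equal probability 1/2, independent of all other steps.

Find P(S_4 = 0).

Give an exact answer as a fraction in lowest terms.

To reach position 0 after 4 steps: need 2 steps of +1 and 2 of -1.
Favorable paths: C(4,2) = 6
Total paths: 2^4 = 16
P = 6/16 = 3/8

Answer: 3/8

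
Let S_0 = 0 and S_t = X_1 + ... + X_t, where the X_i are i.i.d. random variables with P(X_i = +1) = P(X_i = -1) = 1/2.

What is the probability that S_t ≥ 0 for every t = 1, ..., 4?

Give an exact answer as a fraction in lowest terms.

Let f(t,s) = #length-t paths at position s with S_1..S_t all ≥ 0.
f(t,s) = f(t-1,s-1) + f(t-1,s+1) for s ≥ 0; f(t,s) = 0 for s < 0.
t=0: f(0,0)=1
t=1: f(1,1)=1
t=2: f(2,0)=1 f(2,2)=1
t=3: f(3,1)=2 f(3,3)=1
t=4: f(4,0)=2 f(4,2)=3 f(4,4)=1
Σ_s f(4,s) = 6
P = 6/16 = 3/8

Answer: 3/8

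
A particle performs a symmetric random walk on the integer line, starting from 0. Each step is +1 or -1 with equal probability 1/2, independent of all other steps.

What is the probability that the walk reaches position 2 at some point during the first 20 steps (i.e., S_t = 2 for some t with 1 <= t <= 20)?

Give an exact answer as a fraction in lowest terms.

Answer: 173965/262144

Derivation:
Count via complement. Let g(t,s) = #length-t paths at position s with S_1..S_t all ≠ 2.
g(t,s) = g(t-1,s-1) + g(t-1,s+1) for s ≠ 2; g(t,2) = 0.
t=0: g(0,0)=1
t=1: g(1,-1)=1 g(1,1)=1
t=2: g(2,-2)=1 g(2,0)=2
t=3: g(3,-3)=1 g(3,-1)=3 g(3,1)=2
t=4: g(4,-4)=1 g(4,-2)=4 g(4,0)=5
t=5: g(5,-5)=1 g(5,-3)=5 g(5,-1)=9 g(5,1)=5
t=6: g(6,-6)=1 g(6,-4)=6 g(6,-2)=14 g(6,0)=14
t=7: g(7,-7)=1 g(7,-5)=7 g(7,-3)=20 g(7,-1)=28 g(7,1)=14
t=8: g(8,-8)=1 g(8,-6)=8 g(8,-4)=27 g(8,-2)=48 g(8,0)=42
t=9: g(9,-9)=1 g(9,-7)=9 g(9,-5)=35 g(9,-3)=75 g(9,-1)=90 g(9,1)=42
t=10: g(10,-10)=1 g(10,-8)=10 g(10,-6)=44 g(10,-4)=110 g(10,-2)=165 g(10,0)=132
t=11: g(11,-11)=1 g(11,-9)=11 g(11,-7)=54 g(11,-5)=154 g(11,-3)=275 g(11,-1)=297 g(11,1)=132
t=12: g(12,-12)=1 g(12,-10)=12 g(12,-8)=65 g(12,-6)=208 g(12,-4)=429 g(12,-2)=572 g(12,0)=429
t=13: g(13,-13)=1 g(13,-11)=13 g(13,-9)=77 g(13,-7)=273 g(13,-5)=637 g(13,-3)=1001 g(13,-1)=1001 g(13,1)=429
t=14: g(14,-14)=1 g(14,-12)=14 g(14,-10)=90 g(14,-8)=350 g(14,-6)=910 g(14,-4)=1638 g(14,-2)=2002 g(14,0)=1430
t=15: g(15,-15)=1 g(15,-13)=15 g(15,-11)=104 g(15,-9)=440 g(15,-7)=1260 g(15,-5)=2548 g(15,-3)=3640 g(15,-1)=3432 g(15,1)=1430
t=16: g(16,-16)=1 g(16,-14)=16 g(16,-12)=119 g(16,-10)=544 g(16,-8)=1700 g(16,-6)=3808 g(16,-4)=6188 g(16,-2)=7072 g(16,0)=4862
t=17: g(17,-17)=1 g(17,-15)=17 g(17,-13)=135 g(17,-11)=663 g(17,-9)=2244 g(17,-7)=5508 g(17,-5)=9996 g(17,-3)=13260 g(17,-1)=11934 g(17,1)=4862
t=18: g(18,-18)=1 g(18,-16)=18 g(18,-14)=152 g(18,-12)=798 g(18,-10)=2907 g(18,-8)=7752 g(18,-6)=15504 g(18,-4)=23256 g(18,-2)=25194 g(18,0)=16796
t=19: g(19,-19)=1 g(19,-17)=19 g(19,-15)=170 g(19,-13)=950 g(19,-11)=3705 g(19,-9)=10659 g(19,-7)=23256 g(19,-5)=38760 g(19,-3)=48450 g(19,-1)=41990 g(19,1)=16796
t=20: g(20,-20)=1 g(20,-18)=20 g(20,-16)=189 g(20,-14)=1120 g(20,-12)=4655 g(20,-10)=14364 g(20,-8)=33915 g(20,-6)=62016 g(20,-4)=87210 g(20,-2)=90440 g(20,0)=58786
Paths never hitting 2: Σ_s g(20,s) = 352716
Paths hitting 2: 2^20 - 352716 = 695860
P = 695860/1048576 = 173965/262144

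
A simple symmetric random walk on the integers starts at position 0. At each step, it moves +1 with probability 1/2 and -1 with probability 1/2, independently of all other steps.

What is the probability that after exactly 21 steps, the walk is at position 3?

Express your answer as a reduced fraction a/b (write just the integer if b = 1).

To reach position 3 after 21 steps: need 12 steps of +1 and 9 of -1.
Favorable paths: C(21,12) = 293930
Total paths: 2^21 = 2097152
P = 293930/2097152 = 146965/1048576

Answer: 146965/1048576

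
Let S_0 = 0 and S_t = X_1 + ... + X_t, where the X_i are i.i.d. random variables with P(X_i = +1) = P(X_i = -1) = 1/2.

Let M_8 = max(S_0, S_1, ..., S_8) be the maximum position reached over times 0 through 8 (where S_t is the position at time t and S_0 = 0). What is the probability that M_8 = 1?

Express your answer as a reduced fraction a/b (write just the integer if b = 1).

Let M_8 = max(S_0,...,S_8). Use the reflection principle: for j ≥ 1, #{paths with M_8 ≥ j} = #{S_8 ≥ j} + #{S_8 ≥ j+1}.
By reflection, #{M_8 ≥ 1} = #{S_8 ≥ 1} + #{S_8 ≥ 2} = 93 + 93 = 186.
#{M_8 ≥ 2} = #{S_8 ≥ 2} + #{S_8 ≥ 3} = 93 + 37 = 130.
#{M_8 = 1} = 186 - 130 = 56.
P(M_8 = 1) = 56/256 = 7/32

Answer: 7/32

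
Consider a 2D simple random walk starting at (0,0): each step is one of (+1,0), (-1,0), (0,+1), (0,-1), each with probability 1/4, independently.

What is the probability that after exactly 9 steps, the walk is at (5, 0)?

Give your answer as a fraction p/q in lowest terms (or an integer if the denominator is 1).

Let h be the number of horizontal steps (so 9-h are vertical). To end at (5,0) need (h+5)/2 right-steps and ((9-h)+0)/2 up-steps.
Sum over h with 5 ≤ h ≤ 9, h ≡ 1 (mod 2), 9-h ≡ 0 (mod 2):
h=5: C(9,5)·C(5,5)·C(4,2) = 126·1·6 = 756
h=7: C(9,7)·C(7,6)·C(2,1) = 36·7·2 = 504
h=9: C(9,9)·C(9,7)·C(0,0) = 1·36·1 = 36
Total favorable: 1296
Total paths: 4^9 = 262144
P = 1296/262144 = 81/16384

Answer: 81/16384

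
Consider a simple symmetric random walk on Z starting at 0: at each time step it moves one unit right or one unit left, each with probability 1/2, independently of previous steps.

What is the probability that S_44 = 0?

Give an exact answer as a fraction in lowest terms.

To return to 0 after 44 steps: need exactly 22 steps of +1 and 22 of -1.
Favorable paths: C(44,22) = 2104098963720
Total paths: 2^44 = 17592186044416
P = 2104098963720/17592186044416 = 263012370465/2199023255552

Answer: 263012370465/2199023255552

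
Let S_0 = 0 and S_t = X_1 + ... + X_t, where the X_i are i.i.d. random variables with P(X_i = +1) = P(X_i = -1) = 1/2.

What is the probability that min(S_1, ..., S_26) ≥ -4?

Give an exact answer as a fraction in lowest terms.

Answer: 705755/1048576

Derivation:
Let f(t,s) = #length-t paths at position s with S_1..S_t all ≥ -4.
f(t,s) = f(t-1,s-1) + f(t-1,s+1) for s ≥ -4; f(t,s) = 0 for s < -4.
t=0: f(0,0)=1
t=1: f(1,-1)=1 f(1,1)=1
t=2: f(2,-2)=1 f(2,0)=2 f(2,2)=1
t=3: f(3,-3)=1 f(3,-1)=3 f(3,1)=3 f(3,3)=1
t=4: f(4,-4)=1 f(4,-2)=4 f(4,0)=6 f(4,2)=4 f(4,4)=1
t=5: f(5,-3)=5 f(5,-1)=10 f(5,1)=10 f(5,3)=5 f(5,5)=1
t=6: f(6,-4)=5 f(6,-2)=15 f(6,0)=20 f(6,2)=15 f(6,4)=6 f(6,6)=1
t=7: f(7,-3)=20 f(7,-1)=35 f(7,1)=35 f(7,3)=21 f(7,5)=7 f(7,7)=1
t=8: f(8,-4)=20 f(8,-2)=55 f(8,0)=70 f(8,2)=56 f(8,4)=28 f(8,6)=8 f(8,8)=1
t=9: f(9,-3)=75 f(9,-1)=125 f(9,1)=126 f(9,3)=84 f(9,5)=36 f(9,7)=9 f(9,9)=1
t=10: f(10,-4)=75 f(10,-2)=200 f(10,0)=251 f(10,2)=210 f(10,4)=120 f(10,6)=45 f(10,8)=10 f(10,10)=1
t=11: f(11,-3)=275 f(11,-1)=451 f(11,1)=461 f(11,3)=330 f(11,5)=165 f(11,7)=55 f(11,9)=11 f(11,11)=1
t=12: f(12,-4)=275 f(12,-2)=726 f(12,0)=912 f(12,2)=791 f(12,4)=495 f(12,6)=220 f(12,8)=66 f(12,10)=12 f(12,12)=1
t=13: f(13,-3)=1001 f(13,-1)=1638 f(13,1)=1703 f(13,3)=1286 f(13,5)=715 f(13,7)=286 f(13,9)=78 f(13,11)=13 f(13,13)=1
t=14: f(14,-4)=1001 f(14,-2)=2639 f(14,0)=3341 f(14,2)=2989 f(14,4)=2001 f(14,6)=1001 f(14,8)=364 f(14,10)=91 f(14,12)=14 f(14,14)=1
t=15: f(15,-3)=3640 f(15,-1)=5980 f(15,1)=6330 f(15,3)=4990 f(15,5)=3002 f(15,7)=1365 f(15,9)=455 f(15,11)=105 f(15,13)=15 f(15,15)=1
t=16: f(16,-4)=3640 f(16,-2)=9620 f(16,0)=12310 f(16,2)=11320 f(16,4)=7992 f(16,6)=4367 f(16,8)=1820 f(16,10)=560 f(16,12)=120 f(16,14)=16 f(16,16)=1
t=17: f(17,-3)=13260 f(17,-1)=21930 f(17,1)=23630 f(17,3)=19312 f(17,5)=12359 f(17,7)=6187 f(17,9)=2380 f(17,11)=680 f(17,13)=136 f(17,15)=17 f(17,17)=1
t=18: f(18,-4)=13260 f(18,-2)=35190 f(18,0)=45560 f(18,2)=42942 f(18,4)=31671 f(18,6)=18546 f(18,8)=8567 f(18,10)=3060 f(18,12)=816 f(18,14)=153 f(18,16)=18 f(18,18)=1
t=19: f(19,-3)=48450 f(19,-1)=80750 f(19,1)=88502 f(19,3)=74613 f(19,5)=50217 f(19,7)=27113 f(19,9)=11627 f(19,11)=3876 f(19,13)=969 f(19,15)=171 f(19,17)=19 f(19,19)=1
t=20: f(20,-4)=48450 f(20,-2)=129200 f(20,0)=169252 f(20,2)=163115 f(20,4)=124830 f(20,6)=77330 f(20,8)=38740 f(20,10)=15503 f(20,12)=4845 f(20,14)=1140 f(20,16)=190 f(20,18)=20 f(20,20)=1
t=21: f(21,-3)=177650 f(21,-1)=298452 f(21,1)=332367 f(21,3)=287945 f(21,5)=202160 f(21,7)=116070 f(21,9)=54243 f(21,11)=20348 f(21,13)=5985 f(21,15)=1330 f(21,17)=210 f(21,19)=21 f(21,21)=1
t=22: f(22,-4)=177650 f(22,-2)=476102 f(22,0)=630819 f(22,2)=620312 f(22,4)=490105 f(22,6)=318230 f(22,8)=170313 f(22,10)=74591 f(22,12)=26333 f(22,14)=7315 f(22,16)=1540 f(22,18)=231 f(22,20)=22 f(22,22)=1
t=23: f(23,-3)=653752 f(23,-1)=1106921 f(23,1)=1251131 f(23,3)=1110417 f(23,5)=808335 f(23,7)=488543 f(23,9)=244904 f(23,11)=100924 f(23,13)=33648 f(23,15)=8855 f(23,17)=1771 f(23,19)=253 f(23,21)=23 f(23,23)=1
t=24: f(24,-4)=653752 f(24,-2)=1760673 f(24,0)=2358052 f(24,2)=2361548 f(24,4)=1918752 f(24,6)=1296878 f(24,8)=733447 f(24,10)=345828 f(24,12)=134572 f(24,14)=42503 f(24,16)=10626 f(24,18)=2024 f(24,20)=276 f(24,22)=24 f(24,24)=1
t=25: f(25,-3)=2414425 f(25,-1)=4118725 f(25,1)=4719600 f(25,3)=4280300 f(25,5)=3215630 f(25,7)=2030325 f(25,9)=1079275 f(25,11)=480400 f(25,13)=177075 f(25,15)=53129 f(25,17)=12650 f(25,19)=2300 f(25,21)=300 f(25,23)=25 f(25,25)=1
t=26: f(26,-4)=2414425 f(26,-2)=6533150 f(26,0)=8838325 f(26,2)=8999900 f(26,4)=7495930 f(26,6)=5245955 f(26,8)=3109600 f(26,10)=1559675 f(26,12)=657475 f(26,14)=230204 f(26,16)=65779 f(26,18)=14950 f(26,20)=2600 f(26,22)=325 f(26,24)=26 f(26,26)=1
Σ_s f(26,s) = 45168320
P = 45168320/67108864 = 705755/1048576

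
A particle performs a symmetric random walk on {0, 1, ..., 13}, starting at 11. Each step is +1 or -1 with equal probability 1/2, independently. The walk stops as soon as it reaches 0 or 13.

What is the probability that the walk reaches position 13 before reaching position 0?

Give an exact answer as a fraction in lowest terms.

Answer: 11/13

Derivation:
Symmetric walk (p = 1/2): the harmonic-function argument gives P(hit 13 before 0 | start at 11) = a/N.
P = 11/13 = 11/13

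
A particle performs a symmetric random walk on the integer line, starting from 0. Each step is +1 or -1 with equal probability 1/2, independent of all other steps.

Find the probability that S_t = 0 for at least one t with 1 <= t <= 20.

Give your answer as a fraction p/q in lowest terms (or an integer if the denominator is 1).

Count via complement. Let g(t,s) = #length-t paths at position s with S_1..S_t all ≠ 0.
g(t,s) = g(t-1,s-1) + g(t-1,s+1) for s ≠ 0; g(t,0) = 0.
t=0: g(0,0)=1
t=1: g(1,-1)=1 g(1,1)=1
t=2: g(2,-2)=1 g(2,2)=1
t=3: g(3,-3)=1 g(3,-1)=1 g(3,1)=1 g(3,3)=1
t=4: g(4,-4)=1 g(4,-2)=2 g(4,2)=2 g(4,4)=1
t=5: g(5,-5)=1 g(5,-3)=3 g(5,-1)=2 g(5,1)=2 g(5,3)=3 g(5,5)=1
t=6: g(6,-6)=1 g(6,-4)=4 g(6,-2)=5 g(6,2)=5 g(6,4)=4 g(6,6)=1
t=7: g(7,-7)=1 g(7,-5)=5 g(7,-3)=9 g(7,-1)=5 g(7,1)=5 g(7,3)=9 g(7,5)=5 g(7,7)=1
t=8: g(8,-8)=1 g(8,-6)=6 g(8,-4)=14 g(8,-2)=14 g(8,2)=14 g(8,4)=14 g(8,6)=6 g(8,8)=1
t=9: g(9,-9)=1 g(9,-7)=7 g(9,-5)=20 g(9,-3)=28 g(9,-1)=14 g(9,1)=14 g(9,3)=28 g(9,5)=20 g(9,7)=7 g(9,9)=1
t=10: g(10,-10)=1 g(10,-8)=8 g(10,-6)=27 g(10,-4)=48 g(10,-2)=42 g(10,2)=42 g(10,4)=48 g(10,6)=27 g(10,8)=8 g(10,10)=1
t=11: g(11,-11)=1 g(11,-9)=9 g(11,-7)=35 g(11,-5)=75 g(11,-3)=90 g(11,-1)=42 g(11,1)=42 g(11,3)=90 g(11,5)=75 g(11,7)=35 g(11,9)=9 g(11,11)=1
t=12: g(12,-12)=1 g(12,-10)=10 g(12,-8)=44 g(12,-6)=110 g(12,-4)=165 g(12,-2)=132 g(12,2)=132 g(12,4)=165 g(12,6)=110 g(12,8)=44 g(12,10)=10 g(12,12)=1
t=13: g(13,-13)=1 g(13,-11)=11 g(13,-9)=54 g(13,-7)=154 g(13,-5)=275 g(13,-3)=297 g(13,-1)=132 g(13,1)=132 g(13,3)=297 g(13,5)=275 g(13,7)=154 g(13,9)=54 g(13,11)=11 g(13,13)=1
t=14: g(14,-14)=1 g(14,-12)=12 g(14,-10)=65 g(14,-8)=208 g(14,-6)=429 g(14,-4)=572 g(14,-2)=429 g(14,2)=429 g(14,4)=572 g(14,6)=429 g(14,8)=208 g(14,10)=65 g(14,12)=12 g(14,14)=1
t=15: g(15,-15)=1 g(15,-13)=13 g(15,-11)=77 g(15,-9)=273 g(15,-7)=637 g(15,-5)=1001 g(15,-3)=1001 g(15,-1)=429 g(15,1)=429 g(15,3)=1001 g(15,5)=1001 g(15,7)=637 g(15,9)=273 g(15,11)=77 g(15,13)=13 g(15,15)=1
t=16: g(16,-16)=1 g(16,-14)=14 g(16,-12)=90 g(16,-10)=350 g(16,-8)=910 g(16,-6)=1638 g(16,-4)=2002 g(16,-2)=1430 g(16,2)=1430 g(16,4)=2002 g(16,6)=1638 g(16,8)=910 g(16,10)=350 g(16,12)=90 g(16,14)=14 g(16,16)=1
t=17: g(17,-17)=1 g(17,-15)=15 g(17,-13)=104 g(17,-11)=440 g(17,-9)=1260 g(17,-7)=2548 g(17,-5)=3640 g(17,-3)=3432 g(17,-1)=1430 g(17,1)=1430 g(17,3)=3432 g(17,5)=3640 g(17,7)=2548 g(17,9)=1260 g(17,11)=440 g(17,13)=104 g(17,15)=15 g(17,17)=1
t=18: g(18,-18)=1 g(18,-16)=16 g(18,-14)=119 g(18,-12)=544 g(18,-10)=1700 g(18,-8)=3808 g(18,-6)=6188 g(18,-4)=7072 g(18,-2)=4862 g(18,2)=4862 g(18,4)=7072 g(18,6)=6188 g(18,8)=3808 g(18,10)=1700 g(18,12)=544 g(18,14)=119 g(18,16)=16 g(18,18)=1
t=19: g(19,-19)=1 g(19,-17)=17 g(19,-15)=135 g(19,-13)=663 g(19,-11)=2244 g(19,-9)=5508 g(19,-7)=9996 g(19,-5)=13260 g(19,-3)=11934 g(19,-1)=4862 g(19,1)=4862 g(19,3)=11934 g(19,5)=13260 g(19,7)=9996 g(19,9)=5508 g(19,11)=2244 g(19,13)=663 g(19,15)=135 g(19,17)=17 g(19,19)=1
t=20: g(20,-20)=1 g(20,-18)=18 g(20,-16)=152 g(20,-14)=798 g(20,-12)=2907 g(20,-10)=7752 g(20,-8)=15504 g(20,-6)=23256 g(20,-4)=25194 g(20,-2)=16796 g(20,2)=16796 g(20,4)=25194 g(20,6)=23256 g(20,8)=15504 g(20,10)=7752 g(20,12)=2907 g(20,14)=798 g(20,16)=152 g(20,18)=18 g(20,20)=1
Paths never hitting 0: Σ_s g(20,s) = 184756
Paths hitting 0: 2^20 - 184756 = 863820
P = 863820/1048576 = 215955/262144

Answer: 215955/262144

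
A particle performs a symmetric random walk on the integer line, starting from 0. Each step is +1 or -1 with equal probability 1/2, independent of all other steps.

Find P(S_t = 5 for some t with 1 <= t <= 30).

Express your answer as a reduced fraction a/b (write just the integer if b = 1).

Answer: 194129627/536870912

Derivation:
Count via complement. Let g(t,s) = #length-t paths at position s with S_1..S_t all ≠ 5.
g(t,s) = g(t-1,s-1) + g(t-1,s+1) for s ≠ 5; g(t,5) = 0.
t=0: g(0,0)=1
t=1: g(1,-1)=1 g(1,1)=1
t=2: g(2,-2)=1 g(2,0)=2 g(2,2)=1
t=3: g(3,-3)=1 g(3,-1)=3 g(3,1)=3 g(3,3)=1
t=4: g(4,-4)=1 g(4,-2)=4 g(4,0)=6 g(4,2)=4 g(4,4)=1
t=5: g(5,-5)=1 g(5,-3)=5 g(5,-1)=10 g(5,1)=10 g(5,3)=5
t=6: g(6,-6)=1 g(6,-4)=6 g(6,-2)=15 g(6,0)=20 g(6,2)=15 g(6,4)=5
t=7: g(7,-7)=1 g(7,-5)=7 g(7,-3)=21 g(7,-1)=35 g(7,1)=35 g(7,3)=20
t=8: g(8,-8)=1 g(8,-6)=8 g(8,-4)=28 g(8,-2)=56 g(8,0)=70 g(8,2)=55 g(8,4)=20
t=9: g(9,-9)=1 g(9,-7)=9 g(9,-5)=36 g(9,-3)=84 g(9,-1)=126 g(9,1)=125 g(9,3)=75
t=10: g(10,-10)=1 g(10,-8)=10 g(10,-6)=45 g(10,-4)=120 g(10,-2)=210 g(10,0)=251 g(10,2)=200 g(10,4)=75
t=11: g(11,-11)=1 g(11,-9)=11 g(11,-7)=55 g(11,-5)=165 g(11,-3)=330 g(11,-1)=461 g(11,1)=451 g(11,3)=275
t=12: g(12,-12)=1 g(12,-10)=12 g(12,-8)=66 g(12,-6)=220 g(12,-4)=495 g(12,-2)=791 g(12,0)=912 g(12,2)=726 g(12,4)=275
t=13: g(13,-13)=1 g(13,-11)=13 g(13,-9)=78 g(13,-7)=286 g(13,-5)=715 g(13,-3)=1286 g(13,-1)=1703 g(13,1)=1638 g(13,3)=1001
t=14: g(14,-14)=1 g(14,-12)=14 g(14,-10)=91 g(14,-8)=364 g(14,-6)=1001 g(14,-4)=2001 g(14,-2)=2989 g(14,0)=3341 g(14,2)=2639 g(14,4)=1001
t=15: g(15,-15)=1 g(15,-13)=15 g(15,-11)=105 g(15,-9)=455 g(15,-7)=1365 g(15,-5)=3002 g(15,-3)=4990 g(15,-1)=6330 g(15,1)=5980 g(15,3)=3640
t=16: g(16,-16)=1 g(16,-14)=16 g(16,-12)=120 g(16,-10)=560 g(16,-8)=1820 g(16,-6)=4367 g(16,-4)=7992 g(16,-2)=11320 g(16,0)=12310 g(16,2)=9620 g(16,4)=3640
t=17: g(17,-17)=1 g(17,-15)=17 g(17,-13)=136 g(17,-11)=680 g(17,-9)=2380 g(17,-7)=6187 g(17,-5)=12359 g(17,-3)=19312 g(17,-1)=23630 g(17,1)=21930 g(17,3)=13260
t=18: g(18,-18)=1 g(18,-16)=18 g(18,-14)=153 g(18,-12)=816 g(18,-10)=3060 g(18,-8)=8567 g(18,-6)=18546 g(18,-4)=31671 g(18,-2)=42942 g(18,0)=45560 g(18,2)=35190 g(18,4)=13260
t=19: g(19,-19)=1 g(19,-17)=19 g(19,-15)=171 g(19,-13)=969 g(19,-11)=3876 g(19,-9)=11627 g(19,-7)=27113 g(19,-5)=50217 g(19,-3)=74613 g(19,-1)=88502 g(19,1)=80750 g(19,3)=48450
t=20: g(20,-20)=1 g(20,-18)=20 g(20,-16)=190 g(20,-14)=1140 g(20,-12)=4845 g(20,-10)=15503 g(20,-8)=38740 g(20,-6)=77330 g(20,-4)=124830 g(20,-2)=163115 g(20,0)=169252 g(20,2)=129200 g(20,4)=48450
t=21: g(21,-21)=1 g(21,-19)=21 g(21,-17)=210 g(21,-15)=1330 g(21,-13)=5985 g(21,-11)=20348 g(21,-9)=54243 g(21,-7)=116070 g(21,-5)=202160 g(21,-3)=287945 g(21,-1)=332367 g(21,1)=298452 g(21,3)=177650
t=22: g(22,-22)=1 g(22,-20)=22 g(22,-18)=231 g(22,-16)=1540 g(22,-14)=7315 g(22,-12)=26333 g(22,-10)=74591 g(22,-8)=170313 g(22,-6)=318230 g(22,-4)=490105 g(22,-2)=620312 g(22,0)=630819 g(22,2)=476102 g(22,4)=177650
t=23: g(23,-23)=1 g(23,-21)=23 g(23,-19)=253 g(23,-17)=1771 g(23,-15)=8855 g(23,-13)=33648 g(23,-11)=100924 g(23,-9)=244904 g(23,-7)=488543 g(23,-5)=808335 g(23,-3)=1110417 g(23,-1)=1251131 g(23,1)=1106921 g(23,3)=653752
t=24: g(24,-24)=1 g(24,-22)=24 g(24,-20)=276 g(24,-18)=2024 g(24,-16)=10626 g(24,-14)=42503 g(24,-12)=134572 g(24,-10)=345828 g(24,-8)=733447 g(24,-6)=1296878 g(24,-4)=1918752 g(24,-2)=2361548 g(24,0)=2358052 g(24,2)=1760673 g(24,4)=653752
t=25: g(25,-25)=1 g(25,-23)=25 g(25,-21)=300 g(25,-19)=2300 g(25,-17)=12650 g(25,-15)=53129 g(25,-13)=177075 g(25,-11)=480400 g(25,-9)=1079275 g(25,-7)=2030325 g(25,-5)=3215630 g(25,-3)=4280300 g(25,-1)=4719600 g(25,1)=4118725 g(25,3)=2414425
t=26: g(26,-26)=1 g(26,-24)=26 g(26,-22)=325 g(26,-20)=2600 g(26,-18)=14950 g(26,-16)=65779 g(26,-14)=230204 g(26,-12)=657475 g(26,-10)=1559675 g(26,-8)=3109600 g(26,-6)=5245955 g(26,-4)=7495930 g(26,-2)=8999900 g(26,0)=8838325 g(26,2)=6533150 g(26,4)=2414425
t=27: g(27,-27)=1 g(27,-25)=27 g(27,-23)=351 g(27,-21)=2925 g(27,-19)=17550 g(27,-17)=80729 g(27,-15)=295983 g(27,-13)=887679 g(27,-11)=2217150 g(27,-9)=4669275 g(27,-7)=8355555 g(27,-5)=12741885 g(27,-3)=16495830 g(27,-1)=17838225 g(27,1)=15371475 g(27,3)=8947575
t=28: g(28,-28)=1 g(28,-26)=28 g(28,-24)=378 g(28,-22)=3276 g(28,-20)=20475 g(28,-18)=98279 g(28,-16)=376712 g(28,-14)=1183662 g(28,-12)=3104829 g(28,-10)=6886425 g(28,-8)=13024830 g(28,-6)=21097440 g(28,-4)=29237715 g(28,-2)=34334055 g(28,0)=33209700 g(28,2)=24319050 g(28,4)=8947575
t=29: g(29,-29)=1 g(29,-27)=29 g(29,-25)=406 g(29,-23)=3654 g(29,-21)=23751 g(29,-19)=118754 g(29,-17)=474991 g(29,-15)=1560374 g(29,-13)=4288491 g(29,-11)=9991254 g(29,-9)=19911255 g(29,-7)=34122270 g(29,-5)=50335155 g(29,-3)=63571770 g(29,-1)=67543755 g(29,1)=57528750 g(29,3)=33266625
t=30: g(30,-30)=1 g(30,-28)=30 g(30,-26)=435 g(30,-24)=4060 g(30,-22)=27405 g(30,-20)=142505 g(30,-18)=593745 g(30,-16)=2035365 g(30,-14)=5848865 g(30,-12)=14279745 g(30,-10)=29902509 g(30,-8)=54033525 g(30,-6)=84457425 g(30,-4)=113906925 g(30,-2)=131115525 g(30,0)=125072505 g(30,2)=90795375 g(30,4)=33266625
Paths never hitting 5: Σ_s g(30,s) = 685482570
Paths hitting 5: 2^30 - 685482570 = 388259254
P = 388259254/1073741824 = 194129627/536870912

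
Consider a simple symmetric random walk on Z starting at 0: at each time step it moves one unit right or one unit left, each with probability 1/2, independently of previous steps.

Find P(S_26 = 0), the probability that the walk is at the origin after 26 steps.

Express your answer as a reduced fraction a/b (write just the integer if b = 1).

To return to 0 after 26 steps: need exactly 13 steps of +1 and 13 of -1.
Favorable paths: C(26,13) = 10400600
Total paths: 2^26 = 67108864
P = 10400600/67108864 = 1300075/8388608

Answer: 1300075/8388608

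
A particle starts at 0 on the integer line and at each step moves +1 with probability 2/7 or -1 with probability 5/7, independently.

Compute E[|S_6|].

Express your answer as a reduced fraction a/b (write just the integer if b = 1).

S_6 takes values m ≡ 0 (mod 2) with |m| ≤ 6; P(S_6=m) = C(6,(6+m)/2) · (2/7)^((6+m)/2) · (5/7)^((6-m)/2).
Distribution: P(S=-6)=15625/117649, P(S=-4)=37500/117649, P(S=-2)=37500/117649, P(S=0)=20000/117649, P(S=2)=6000/117649, P(S=4)=960/117649, P(S=6)=64/117649
E[|S_6|] = Σ_m |m|·P(S_6=m) = 334974/117649

Answer: 334974/117649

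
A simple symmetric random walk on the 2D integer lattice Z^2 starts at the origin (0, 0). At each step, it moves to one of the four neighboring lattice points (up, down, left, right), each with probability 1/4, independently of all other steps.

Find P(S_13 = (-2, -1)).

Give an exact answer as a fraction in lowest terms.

Let h be the number of horizontal steps (so 13-h are vertical). To end at (-2,-1) need (h-2)/2 right-steps and ((13-h)-1)/2 up-steps.
Sum over h with 2 ≤ h ≤ 12, h ≡ 0 (mod 2), 13-h ≡ 1 (mod 2):
h=2: C(13,2)·C(2,0)·C(11,5) = 78·1·462 = 36036
h=4: C(13,4)·C(4,1)·C(9,4) = 715·4·126 = 360360
h=6: C(13,6)·C(6,2)·C(7,3) = 1716·15·35 = 900900
h=8: C(13,8)·C(8,3)·C(5,2) = 1287·56·10 = 720720
h=10: C(13,10)·C(10,4)·C(3,1) = 286·210·3 = 180180
h=12: C(13,12)·C(12,5)·C(1,0) = 13·792·1 = 10296
Total favorable: 2208492
Total paths: 4^13 = 67108864
P = 2208492/67108864 = 552123/16777216

Answer: 552123/16777216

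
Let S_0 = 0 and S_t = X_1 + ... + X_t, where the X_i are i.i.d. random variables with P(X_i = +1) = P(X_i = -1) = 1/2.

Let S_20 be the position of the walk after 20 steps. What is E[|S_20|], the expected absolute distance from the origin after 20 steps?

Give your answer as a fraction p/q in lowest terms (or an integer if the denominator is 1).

S_20 takes values m ≡ 0 (mod 2) with |m| ≤ 20; P(S_20=m) = C(20,(20+m)/2)/2^20.
Total paths: 2^20 = 1048576
Distribution: P(S=-20)=1/1048576, P(S=-18)=20/1048576, P(S=-16)=190/1048576, P(S=-14)=1140/1048576, P(S=-12)=4845/1048576, P(S=-10)=15504/1048576, P(S=-8)=38760/1048576, P(S=-6)=77520/1048576, P(S=-4)=125970/1048576, P(S=-2)=167960/1048576, P(S=0)=184756/1048576, P(S=2)=167960/1048576, P(S=4)=125970/1048576, P(S=6)=77520/1048576, P(S=8)=38760/1048576, P(S=10)=15504/1048576, P(S=12)=4845/1048576, P(S=14)=1140/1048576, P(S=16)=190/1048576, P(S=18)=20/1048576, P(S=20)=1/1048576
E[|S_20|] = Σ_m |m|·P(S_20=m) = 3695120/1048576 = 230945/65536

Answer: 230945/65536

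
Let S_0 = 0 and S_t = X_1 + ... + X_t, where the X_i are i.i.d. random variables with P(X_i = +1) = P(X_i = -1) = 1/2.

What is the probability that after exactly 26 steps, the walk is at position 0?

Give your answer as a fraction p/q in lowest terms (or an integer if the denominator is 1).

To return to 0 after 26 steps: need exactly 13 steps of +1 and 13 of -1.
Favorable paths: C(26,13) = 10400600
Total paths: 2^26 = 67108864
P = 10400600/67108864 = 1300075/8388608

Answer: 1300075/8388608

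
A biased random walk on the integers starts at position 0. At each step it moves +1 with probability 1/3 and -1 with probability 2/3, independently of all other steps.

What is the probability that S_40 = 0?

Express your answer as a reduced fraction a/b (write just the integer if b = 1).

Answer: 16060284644884480/1350851717672992089

Derivation:
To be at 0 after 40 steps: need exactly 20 steps of +1 and 20 of -1.
Number of such sequences: C(40,20) = 137846528820
Each has probability (1/3)^20 · (2/3)^20 = 1048576/12157665459056928801
P = 137846528820 · 1048576/12157665459056928801 = 16060284644884480/1350851717672992089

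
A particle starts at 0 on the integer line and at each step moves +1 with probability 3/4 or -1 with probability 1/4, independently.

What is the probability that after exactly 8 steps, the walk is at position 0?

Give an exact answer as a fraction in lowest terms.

To be at 0 after 8 steps: need exactly 4 steps of +1 and 4 of -1.
Number of such sequences: C(8,4) = 70
Each has probability (3/4)^4 · (1/4)^4 = 81/65536
P = 70 · 81/65536 = 2835/32768

Answer: 2835/32768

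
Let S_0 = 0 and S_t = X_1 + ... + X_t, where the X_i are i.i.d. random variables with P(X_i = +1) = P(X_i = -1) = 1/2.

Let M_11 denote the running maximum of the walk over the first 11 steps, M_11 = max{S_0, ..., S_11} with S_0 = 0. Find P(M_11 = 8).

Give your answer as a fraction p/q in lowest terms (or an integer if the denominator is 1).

Let M_11 = max(S_0,...,S_11). Use the reflection principle: for j ≥ 1, #{paths with M_11 ≥ j} = #{S_11 ≥ j} + #{S_11 ≥ j+1}.
By reflection, #{M_11 ≥ 8} = #{S_11 ≥ 8} + #{S_11 ≥ 9} = 12 + 12 = 24.
#{M_11 ≥ 9} = #{S_11 ≥ 9} + #{S_11 ≥ 10} = 12 + 1 = 13.
#{M_11 = 8} = 24 - 13 = 11.
P(M_11 = 8) = 11/2048 = 11/2048

Answer: 11/2048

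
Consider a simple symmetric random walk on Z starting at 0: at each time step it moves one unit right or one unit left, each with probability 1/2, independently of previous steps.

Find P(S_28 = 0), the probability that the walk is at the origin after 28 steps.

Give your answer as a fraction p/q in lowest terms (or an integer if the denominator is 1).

To return to 0 after 28 steps: need exactly 14 steps of +1 and 14 of -1.
Favorable paths: C(28,14) = 40116600
Total paths: 2^28 = 268435456
P = 40116600/268435456 = 5014575/33554432

Answer: 5014575/33554432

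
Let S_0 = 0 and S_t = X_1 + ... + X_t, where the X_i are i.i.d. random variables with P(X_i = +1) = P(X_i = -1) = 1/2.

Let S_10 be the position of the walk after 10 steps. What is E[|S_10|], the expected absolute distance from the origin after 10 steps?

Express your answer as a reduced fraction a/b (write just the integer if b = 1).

S_10 takes values m ≡ 0 (mod 2) with |m| ≤ 10; P(S_10=m) = C(10,(10+m)/2)/2^10.
Total paths: 2^10 = 1024
Distribution: P(S=-10)=1/1024, P(S=-8)=10/1024, P(S=-6)=45/1024, P(S=-4)=120/1024, P(S=-2)=210/1024, P(S=0)=252/1024, P(S=2)=210/1024, P(S=4)=120/1024, P(S=6)=45/1024, P(S=8)=10/1024, P(S=10)=1/1024
E[|S_10|] = Σ_m |m|·P(S_10=m) = 2520/1024 = 315/128

Answer: 315/128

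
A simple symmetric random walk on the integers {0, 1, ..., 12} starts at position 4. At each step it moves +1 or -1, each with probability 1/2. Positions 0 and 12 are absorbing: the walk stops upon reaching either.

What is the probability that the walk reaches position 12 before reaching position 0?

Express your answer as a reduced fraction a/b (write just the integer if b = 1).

Symmetric walk (p = 1/2): the harmonic-function argument gives P(hit 12 before 0 | start at 4) = a/N.
P = 4/12 = 1/3

Answer: 1/3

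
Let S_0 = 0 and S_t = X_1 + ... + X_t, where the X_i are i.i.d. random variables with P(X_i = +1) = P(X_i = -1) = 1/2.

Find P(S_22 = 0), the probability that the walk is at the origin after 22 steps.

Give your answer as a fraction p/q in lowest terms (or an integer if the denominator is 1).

Answer: 88179/524288

Derivation:
To return to 0 after 22 steps: need exactly 11 steps of +1 and 11 of -1.
Favorable paths: C(22,11) = 705432
Total paths: 2^22 = 4194304
P = 705432/4194304 = 88179/524288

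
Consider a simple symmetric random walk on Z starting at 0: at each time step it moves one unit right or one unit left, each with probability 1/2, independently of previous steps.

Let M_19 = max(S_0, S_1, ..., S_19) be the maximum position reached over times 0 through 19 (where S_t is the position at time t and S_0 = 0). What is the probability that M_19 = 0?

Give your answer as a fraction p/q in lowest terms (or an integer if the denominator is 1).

Let M_19 = max(S_0,...,S_19). Use the reflection principle: for j ≥ 1, #{paths with M_19 ≥ j} = #{S_19 ≥ j} + #{S_19 ≥ j+1}.
P(M_19 ≥ 0) = 1 since S_0 = 0, so #{M_19 ≥ 0} = 524288.
#{M_19 ≥ 1} = #{S_19 ≥ 1} + #{S_19 ≥ 2} = 262144 + 169766 = 431910.
#{M_19 = 0} = 524288 - 431910 = 92378.
P(M_19 = 0) = 92378/524288 = 46189/262144

Answer: 46189/262144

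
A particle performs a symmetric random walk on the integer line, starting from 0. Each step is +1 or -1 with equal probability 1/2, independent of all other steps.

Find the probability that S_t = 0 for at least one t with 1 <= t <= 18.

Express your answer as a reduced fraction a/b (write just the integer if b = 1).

Answer: 53381/65536

Derivation:
Count via complement. Let g(t,s) = #length-t paths at position s with S_1..S_t all ≠ 0.
g(t,s) = g(t-1,s-1) + g(t-1,s+1) for s ≠ 0; g(t,0) = 0.
t=0: g(0,0)=1
t=1: g(1,-1)=1 g(1,1)=1
t=2: g(2,-2)=1 g(2,2)=1
t=3: g(3,-3)=1 g(3,-1)=1 g(3,1)=1 g(3,3)=1
t=4: g(4,-4)=1 g(4,-2)=2 g(4,2)=2 g(4,4)=1
t=5: g(5,-5)=1 g(5,-3)=3 g(5,-1)=2 g(5,1)=2 g(5,3)=3 g(5,5)=1
t=6: g(6,-6)=1 g(6,-4)=4 g(6,-2)=5 g(6,2)=5 g(6,4)=4 g(6,6)=1
t=7: g(7,-7)=1 g(7,-5)=5 g(7,-3)=9 g(7,-1)=5 g(7,1)=5 g(7,3)=9 g(7,5)=5 g(7,7)=1
t=8: g(8,-8)=1 g(8,-6)=6 g(8,-4)=14 g(8,-2)=14 g(8,2)=14 g(8,4)=14 g(8,6)=6 g(8,8)=1
t=9: g(9,-9)=1 g(9,-7)=7 g(9,-5)=20 g(9,-3)=28 g(9,-1)=14 g(9,1)=14 g(9,3)=28 g(9,5)=20 g(9,7)=7 g(9,9)=1
t=10: g(10,-10)=1 g(10,-8)=8 g(10,-6)=27 g(10,-4)=48 g(10,-2)=42 g(10,2)=42 g(10,4)=48 g(10,6)=27 g(10,8)=8 g(10,10)=1
t=11: g(11,-11)=1 g(11,-9)=9 g(11,-7)=35 g(11,-5)=75 g(11,-3)=90 g(11,-1)=42 g(11,1)=42 g(11,3)=90 g(11,5)=75 g(11,7)=35 g(11,9)=9 g(11,11)=1
t=12: g(12,-12)=1 g(12,-10)=10 g(12,-8)=44 g(12,-6)=110 g(12,-4)=165 g(12,-2)=132 g(12,2)=132 g(12,4)=165 g(12,6)=110 g(12,8)=44 g(12,10)=10 g(12,12)=1
t=13: g(13,-13)=1 g(13,-11)=11 g(13,-9)=54 g(13,-7)=154 g(13,-5)=275 g(13,-3)=297 g(13,-1)=132 g(13,1)=132 g(13,3)=297 g(13,5)=275 g(13,7)=154 g(13,9)=54 g(13,11)=11 g(13,13)=1
t=14: g(14,-14)=1 g(14,-12)=12 g(14,-10)=65 g(14,-8)=208 g(14,-6)=429 g(14,-4)=572 g(14,-2)=429 g(14,2)=429 g(14,4)=572 g(14,6)=429 g(14,8)=208 g(14,10)=65 g(14,12)=12 g(14,14)=1
t=15: g(15,-15)=1 g(15,-13)=13 g(15,-11)=77 g(15,-9)=273 g(15,-7)=637 g(15,-5)=1001 g(15,-3)=1001 g(15,-1)=429 g(15,1)=429 g(15,3)=1001 g(15,5)=1001 g(15,7)=637 g(15,9)=273 g(15,11)=77 g(15,13)=13 g(15,15)=1
t=16: g(16,-16)=1 g(16,-14)=14 g(16,-12)=90 g(16,-10)=350 g(16,-8)=910 g(16,-6)=1638 g(16,-4)=2002 g(16,-2)=1430 g(16,2)=1430 g(16,4)=2002 g(16,6)=1638 g(16,8)=910 g(16,10)=350 g(16,12)=90 g(16,14)=14 g(16,16)=1
t=17: g(17,-17)=1 g(17,-15)=15 g(17,-13)=104 g(17,-11)=440 g(17,-9)=1260 g(17,-7)=2548 g(17,-5)=3640 g(17,-3)=3432 g(17,-1)=1430 g(17,1)=1430 g(17,3)=3432 g(17,5)=3640 g(17,7)=2548 g(17,9)=1260 g(17,11)=440 g(17,13)=104 g(17,15)=15 g(17,17)=1
t=18: g(18,-18)=1 g(18,-16)=16 g(18,-14)=119 g(18,-12)=544 g(18,-10)=1700 g(18,-8)=3808 g(18,-6)=6188 g(18,-4)=7072 g(18,-2)=4862 g(18,2)=4862 g(18,4)=7072 g(18,6)=6188 g(18,8)=3808 g(18,10)=1700 g(18,12)=544 g(18,14)=119 g(18,16)=16 g(18,18)=1
Paths never hitting 0: Σ_s g(18,s) = 48620
Paths hitting 0: 2^18 - 48620 = 213524
P = 213524/262144 = 53381/65536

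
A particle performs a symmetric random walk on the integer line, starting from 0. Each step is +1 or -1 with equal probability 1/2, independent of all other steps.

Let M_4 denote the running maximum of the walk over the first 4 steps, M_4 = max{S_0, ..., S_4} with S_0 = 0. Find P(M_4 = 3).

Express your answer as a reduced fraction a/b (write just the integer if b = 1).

Answer: 1/16

Derivation:
Let M_4 = max(S_0,...,S_4). Use the reflection principle: for j ≥ 1, #{paths with M_4 ≥ j} = #{S_4 ≥ j} + #{S_4 ≥ j+1}.
By reflection, #{M_4 ≥ 3} = #{S_4 ≥ 3} + #{S_4 ≥ 4} = 1 + 1 = 2.
#{M_4 ≥ 4} = #{S_4 ≥ 4} + #{S_4 ≥ 5} = 1 + 0 = 1.
#{M_4 = 3} = 2 - 1 = 1.
P(M_4 = 3) = 1/16 = 1/16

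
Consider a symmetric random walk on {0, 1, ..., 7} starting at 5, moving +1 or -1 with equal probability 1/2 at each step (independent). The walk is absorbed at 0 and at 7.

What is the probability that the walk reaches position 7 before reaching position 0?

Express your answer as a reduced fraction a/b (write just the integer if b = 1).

Answer: 5/7

Derivation:
Symmetric walk (p = 1/2): the harmonic-function argument gives P(hit 7 before 0 | start at 5) = a/N.
P = 5/7 = 5/7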